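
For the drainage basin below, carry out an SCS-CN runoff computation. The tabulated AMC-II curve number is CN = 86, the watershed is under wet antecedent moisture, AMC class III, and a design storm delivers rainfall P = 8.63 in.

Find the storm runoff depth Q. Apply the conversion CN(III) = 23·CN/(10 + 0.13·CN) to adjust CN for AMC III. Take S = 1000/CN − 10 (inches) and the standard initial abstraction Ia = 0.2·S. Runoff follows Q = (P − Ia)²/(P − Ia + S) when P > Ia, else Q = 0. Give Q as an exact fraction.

Q = 704772003049/89950242300 in ≈ 7.835 in

Wet (AMC III): CN(III) = 23·86/(10 + 0.13·86) = 1978/(1059/50) = 98900/1059 ≈ 93.390
Max retention: S = 1000/(98900/1059) − 10 = 700/989 in (≈ 0.708 in)
Ia = 0.2·(700/989) = 140/989 in ≈ 0.142 in
P − Ia = 8.630 − 0.142 = 839507/98900 ≈ 8.488 in (> 0, runoff occurs)
Q = (839507/98900)²/((839507/98900) + 700/989) = (704772003049/9781210000)/(909507/98900) = 704772003049/89950242300 in ≈ 7.835 in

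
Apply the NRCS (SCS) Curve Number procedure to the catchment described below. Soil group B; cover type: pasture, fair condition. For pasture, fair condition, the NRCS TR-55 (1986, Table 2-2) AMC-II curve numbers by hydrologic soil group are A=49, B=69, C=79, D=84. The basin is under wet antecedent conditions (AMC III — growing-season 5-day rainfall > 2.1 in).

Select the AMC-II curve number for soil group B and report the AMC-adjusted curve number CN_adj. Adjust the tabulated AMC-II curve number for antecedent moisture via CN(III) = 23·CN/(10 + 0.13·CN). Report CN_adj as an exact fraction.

NRCS table: pasture, fair condition, soil group B → CN(II) = 69
Wet (AMC III): CN(III) = 23·69/(10 + 0.13·69) = 1587/(1897/100) = 158700/1897 ≈ 83.658

CN_adj = 158700/1897 ≈ 83.658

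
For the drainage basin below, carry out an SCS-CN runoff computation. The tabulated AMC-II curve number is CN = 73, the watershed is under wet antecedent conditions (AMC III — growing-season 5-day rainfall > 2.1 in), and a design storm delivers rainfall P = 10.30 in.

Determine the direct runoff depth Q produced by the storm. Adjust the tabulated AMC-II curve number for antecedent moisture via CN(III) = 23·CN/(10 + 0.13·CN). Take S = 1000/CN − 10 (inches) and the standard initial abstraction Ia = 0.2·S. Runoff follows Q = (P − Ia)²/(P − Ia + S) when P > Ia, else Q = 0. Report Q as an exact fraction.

CN(III) from CN(II)=73: (23·73)/(10 + 0.13·73) = 167900/1949 ≈ 86.147
Retention S: 1000/CN − 10 with CN=86.147 → S = 2700/1679 ≈ 1.608 in
Initial abstraction Ia = S/5 = (2700/1679)/5 = 540/1679 ≈ 0.322 in
Excess rainfall: 10.300 − 0.322 = 9.978 in; P > Ia so Q > 0
Q: (167537/16790)² ÷ (194537/16790) = 28068646369/3266276230 in (≈ 8.593 in)

Q = 28068646369/3266276230 in ≈ 8.593 in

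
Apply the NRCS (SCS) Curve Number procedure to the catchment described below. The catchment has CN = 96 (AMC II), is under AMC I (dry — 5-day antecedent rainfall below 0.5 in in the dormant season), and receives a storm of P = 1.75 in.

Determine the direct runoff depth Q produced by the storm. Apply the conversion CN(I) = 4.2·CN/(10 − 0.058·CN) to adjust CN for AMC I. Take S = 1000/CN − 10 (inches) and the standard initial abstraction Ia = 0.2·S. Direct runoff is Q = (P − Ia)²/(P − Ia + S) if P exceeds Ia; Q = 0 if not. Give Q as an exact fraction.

Q = 152881/161532 in ≈ 0.946 in

CN(I) from CN(II)=96: (4.2·96)/(10 − 0.058·96) = 25200/277 ≈ 90.975
Retention S: 1000/CN − 10 with CN=90.975 → S = 125/126 ≈ 0.992 in
Initial abstraction Ia = S/5 = (125/126)/5 = 25/126 ≈ 0.198 in
P − Ia = 1.750 − 0.198 = 391/252 ≈ 1.552 in (> 0, runoff occurs)
Runoff Q = (P−Ia)²/(P−Ia+S) = (1.552)²/(1.552+0.992) = 152881/161532 ≈ 0.946 in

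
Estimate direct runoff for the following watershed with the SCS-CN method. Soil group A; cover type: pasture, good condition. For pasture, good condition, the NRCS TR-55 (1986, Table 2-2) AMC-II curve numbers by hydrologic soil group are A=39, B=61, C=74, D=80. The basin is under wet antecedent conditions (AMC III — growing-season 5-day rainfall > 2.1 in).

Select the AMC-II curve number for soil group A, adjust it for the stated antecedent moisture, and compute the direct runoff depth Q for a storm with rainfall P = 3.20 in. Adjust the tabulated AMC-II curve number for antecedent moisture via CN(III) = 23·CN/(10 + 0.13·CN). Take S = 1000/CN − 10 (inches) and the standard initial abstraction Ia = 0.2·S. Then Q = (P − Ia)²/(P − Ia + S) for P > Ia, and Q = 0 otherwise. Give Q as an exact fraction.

NRCS table: pasture, good condition, soil group A → CN(II) = 39
Wet (AMC III): CN(III) = 23·39/(10 + 0.13·39) = 897/(1507/100) = 89700/1507 ≈ 59.522
S = 1000/(89700/1507) − 10 = 6100/897 in ≈ 6.800 in
Ia = 0.2·(6100/897) = 1220/897 in ≈ 1.360 in
Excess rainfall: 3.200 − 1.360 = 1.840 in; P > Ia so Q > 0
Q: (8252/4485)² ÷ (38752/4485) = 4255969/10862670 in (≈ 0.392 in)

Q = 4255969/10862670 in ≈ 0.392 in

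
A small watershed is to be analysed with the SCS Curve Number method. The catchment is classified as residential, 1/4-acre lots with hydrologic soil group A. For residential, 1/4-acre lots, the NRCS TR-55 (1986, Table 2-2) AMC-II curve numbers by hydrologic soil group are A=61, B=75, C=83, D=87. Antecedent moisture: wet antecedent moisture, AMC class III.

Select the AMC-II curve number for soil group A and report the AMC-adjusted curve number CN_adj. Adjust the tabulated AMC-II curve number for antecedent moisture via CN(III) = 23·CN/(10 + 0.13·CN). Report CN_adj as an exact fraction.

NRCS table: residential, 1/4-acre lots, soil group A → CN(II) = 61
Wet (AMC III): CN(III) = 23·61/(10 + 0.13·61) = 1403/(1793/100) = 140300/1793 ≈ 78.249

CN_adj = 140300/1793 ≈ 78.249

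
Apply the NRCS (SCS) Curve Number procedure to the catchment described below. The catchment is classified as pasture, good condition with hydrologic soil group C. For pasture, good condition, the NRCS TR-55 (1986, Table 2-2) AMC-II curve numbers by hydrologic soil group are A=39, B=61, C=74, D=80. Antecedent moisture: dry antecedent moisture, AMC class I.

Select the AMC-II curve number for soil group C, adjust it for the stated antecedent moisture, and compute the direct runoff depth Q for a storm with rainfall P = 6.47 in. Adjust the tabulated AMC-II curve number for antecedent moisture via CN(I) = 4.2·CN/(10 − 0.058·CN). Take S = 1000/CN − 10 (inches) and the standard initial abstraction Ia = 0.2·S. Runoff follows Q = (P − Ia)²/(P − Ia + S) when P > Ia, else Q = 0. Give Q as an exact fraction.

Q = 138919452961/79465266300 in ≈ 1.748 in

NRCS table: pasture, good condition, soil group C → CN(II) = 74
Dry (AMC I): CN(I) = 4.2·74/(10 − 0.058·74) = (1554/5)/(1427/250) = 77700/1427 ≈ 54.450
S = 1000/(77700/1427) − 10 = 6500/777 in ≈ 8.366 in
Initial abstraction Ia = S/5 = (6500/777)/5 = 1300/777 ≈ 1.673 in
Excess rainfall: 6.470 − 1.673 = 4.797 in; P > Ia so Q > 0
Q: (372719/77700)² ÷ (1022719/77700) = 138919452961/79465266300 in (≈ 1.748 in)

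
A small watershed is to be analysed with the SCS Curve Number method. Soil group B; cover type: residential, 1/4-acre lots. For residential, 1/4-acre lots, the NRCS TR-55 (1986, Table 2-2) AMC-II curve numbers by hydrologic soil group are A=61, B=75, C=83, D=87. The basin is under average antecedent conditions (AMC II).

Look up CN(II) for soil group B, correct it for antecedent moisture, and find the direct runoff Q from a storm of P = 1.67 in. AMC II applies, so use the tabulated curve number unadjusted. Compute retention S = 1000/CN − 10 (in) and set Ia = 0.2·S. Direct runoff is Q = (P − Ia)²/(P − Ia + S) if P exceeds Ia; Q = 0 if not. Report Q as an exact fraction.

NRCS table: residential, 1/4-acre lots, soil group B → CN(II) = 75
Average conditions: CN = 75 (no AMC adjustment).
S = 1000/75 − 10 = 10/3 in ≈ 3.333 in
Ia = 0.2·(10/3) = 2/3 in ≈ 0.667 in
Excess rainfall: 1.670 − 0.667 = 1.003 in; P > Ia so Q > 0
Runoff Q = (P−Ia)²/(P−Ia+S) = (1.003)²/(1.003+3.333) = 90601/390300 ≈ 0.232 in

Q = 90601/390300 in ≈ 0.232 in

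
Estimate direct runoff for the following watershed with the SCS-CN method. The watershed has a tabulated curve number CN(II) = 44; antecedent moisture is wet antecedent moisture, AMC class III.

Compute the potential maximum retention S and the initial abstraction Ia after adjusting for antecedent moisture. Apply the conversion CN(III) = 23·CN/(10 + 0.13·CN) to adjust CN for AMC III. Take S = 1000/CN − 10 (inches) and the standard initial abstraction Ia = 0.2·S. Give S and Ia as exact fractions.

S = 1400/253 in ≈ 5.534 in; Ia = 280/253 in ≈ 1.107 in

Adjust CN=44 to AMC III: 23·44/(10 + 0.13·44) → 1012 ÷ (393/25) = 25300/393 ≈ 64.377
Max retention: S = 1000/(25300/393) − 10 = 1400/253 in (≈ 5.534 in)
Ia = 0.2·(1400/253) = 280/253 in ≈ 1.107 in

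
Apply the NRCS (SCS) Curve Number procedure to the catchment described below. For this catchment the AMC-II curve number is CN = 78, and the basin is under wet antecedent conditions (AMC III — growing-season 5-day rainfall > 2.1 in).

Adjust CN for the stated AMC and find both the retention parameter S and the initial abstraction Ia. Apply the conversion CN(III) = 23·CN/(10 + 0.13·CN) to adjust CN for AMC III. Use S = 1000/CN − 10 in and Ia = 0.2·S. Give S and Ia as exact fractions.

Wet (AMC III): CN(III) = 23·78/(10 + 0.13·78) = 1794/(1007/50) = 89700/1007 ≈ 89.076
S = 1000/(89700/1007) − 10 = 1100/897 in ≈ 1.226 in
Initial abstraction Ia = S/5 = (1100/897)/5 = 220/897 ≈ 0.245 in

S = 1100/897 in ≈ 1.226 in; Ia = 220/897 in ≈ 0.245 in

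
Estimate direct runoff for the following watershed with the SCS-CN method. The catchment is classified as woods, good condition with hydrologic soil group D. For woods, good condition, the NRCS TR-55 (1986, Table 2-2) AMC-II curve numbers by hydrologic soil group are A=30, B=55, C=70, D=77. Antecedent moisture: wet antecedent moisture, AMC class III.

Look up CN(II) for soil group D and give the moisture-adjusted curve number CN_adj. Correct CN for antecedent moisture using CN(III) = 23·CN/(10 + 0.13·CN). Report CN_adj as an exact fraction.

CN_adj = 7700/87 ≈ 88.506

NRCS table: woods, good condition, soil group D → CN(II) = 77
Wet (AMC III): CN(III) = 23·77/(10 + 0.13·77) = 1771/(2001/100) = 7700/87 ≈ 88.506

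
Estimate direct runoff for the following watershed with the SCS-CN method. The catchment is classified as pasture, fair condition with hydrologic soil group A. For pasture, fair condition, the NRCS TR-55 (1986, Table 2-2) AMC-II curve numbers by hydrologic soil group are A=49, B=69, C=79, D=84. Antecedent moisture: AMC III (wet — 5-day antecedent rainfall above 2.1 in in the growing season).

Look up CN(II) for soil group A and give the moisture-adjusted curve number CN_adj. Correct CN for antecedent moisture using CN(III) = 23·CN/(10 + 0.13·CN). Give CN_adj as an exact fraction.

CN_adj = 112700/1637 ≈ 68.845

NRCS table: pasture, fair condition, soil group A → CN(II) = 49
Wet (AMC III): CN(III) = 23·49/(10 + 0.13·49) = 1127/(1637/100) = 112700/1637 ≈ 68.845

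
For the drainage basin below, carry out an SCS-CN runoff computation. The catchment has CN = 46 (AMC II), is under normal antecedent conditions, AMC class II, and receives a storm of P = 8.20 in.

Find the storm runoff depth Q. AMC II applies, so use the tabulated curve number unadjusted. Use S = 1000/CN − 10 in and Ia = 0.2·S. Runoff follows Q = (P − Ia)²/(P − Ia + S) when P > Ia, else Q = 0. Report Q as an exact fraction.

Q = 452929/232645 in ≈ 1.947 in

AMC II — tabulated CN = 46 applies directly.
Retention S: 1000/CN − 10 with CN=46.000 → S = 270/23 ≈ 11.739 in
Initial abstraction Ia = S/5 = (270/23)/5 = 54/23 ≈ 2.348 in
P − Ia = 8.200 − 2.348 = 673/115 ≈ 5.852 in (> 0, runoff occurs)
Q: (673/115)² ÷ (2023/115) = 452929/232645 in (≈ 1.947 in)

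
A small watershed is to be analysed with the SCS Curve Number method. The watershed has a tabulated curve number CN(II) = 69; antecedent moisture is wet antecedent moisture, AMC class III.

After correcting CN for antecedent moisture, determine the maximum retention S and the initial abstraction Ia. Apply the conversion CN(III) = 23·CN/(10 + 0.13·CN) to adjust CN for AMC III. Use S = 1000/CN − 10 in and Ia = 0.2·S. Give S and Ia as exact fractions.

CN(III) from CN(II)=69: (23·69)/(10 + 0.13·69) = 158700/1897 ≈ 83.658
Max retention: S = 1000/(158700/1897) − 10 = 3100/1587 in (≈ 1.953 in)
Ia = 0.2·(3100/1587) = 620/1587 in ≈ 0.391 in

S = 3100/1587 in ≈ 1.953 in; Ia = 620/1587 in ≈ 0.391 in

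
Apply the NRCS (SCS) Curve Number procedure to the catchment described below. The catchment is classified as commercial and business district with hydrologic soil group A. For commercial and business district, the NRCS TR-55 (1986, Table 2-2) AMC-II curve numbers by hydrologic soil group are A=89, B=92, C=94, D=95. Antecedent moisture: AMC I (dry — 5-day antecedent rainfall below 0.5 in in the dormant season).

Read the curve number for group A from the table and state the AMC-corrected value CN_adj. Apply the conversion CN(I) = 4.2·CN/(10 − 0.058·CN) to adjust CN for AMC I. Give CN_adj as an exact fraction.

CN_adj = 186900/2419 ≈ 77.263

NRCS table: commercial and business district, soil group A → CN(II) = 89
CN(I) from CN(II)=89: (4.2·89)/(10 − 0.058·89) = 186900/2419 ≈ 77.263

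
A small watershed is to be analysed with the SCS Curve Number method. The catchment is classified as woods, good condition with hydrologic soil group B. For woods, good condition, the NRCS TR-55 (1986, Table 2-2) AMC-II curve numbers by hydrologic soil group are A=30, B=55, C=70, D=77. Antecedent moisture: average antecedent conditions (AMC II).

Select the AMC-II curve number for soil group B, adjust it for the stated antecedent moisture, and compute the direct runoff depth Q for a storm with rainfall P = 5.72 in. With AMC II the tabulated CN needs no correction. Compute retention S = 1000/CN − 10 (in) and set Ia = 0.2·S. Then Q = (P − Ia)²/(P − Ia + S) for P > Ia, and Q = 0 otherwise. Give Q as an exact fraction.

Q = 1261129/927575 in ≈ 1.360 in

NRCS table: woods, good condition, soil group B → CN(II) = 55
Average conditions: CN = 55 (no AMC adjustment).
Max retention: S = 1000/55 − 10 = 90/11 in (≈ 8.182 in)
Ia = 0.2·(90/11) = 18/11 in ≈ 1.636 in
Excess rainfall: 5.720 − 1.636 = 4.084 in; P > Ia so Q > 0
Runoff Q = (P−Ia)²/(P−Ia+S) = (4.084)²/(4.084+8.182) = 1261129/927575 ≈ 1.360 in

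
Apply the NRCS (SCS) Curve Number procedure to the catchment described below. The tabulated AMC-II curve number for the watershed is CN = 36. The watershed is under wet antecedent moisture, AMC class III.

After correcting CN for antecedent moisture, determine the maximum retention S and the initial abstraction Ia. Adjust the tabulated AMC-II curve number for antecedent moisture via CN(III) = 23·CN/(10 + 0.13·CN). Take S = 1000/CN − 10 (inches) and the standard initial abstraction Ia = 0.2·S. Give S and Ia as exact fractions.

S = 1600/207 in ≈ 7.729 in; Ia = 320/207 in ≈ 1.546 in

CN(III) from CN(II)=36: (23·36)/(10 + 0.13·36) = 20700/367 ≈ 56.403
Max retention: S = 1000/(20700/367) − 10 = 1600/207 in (≈ 7.729 in)
Initial abstraction Ia = S/5 = (1600/207)/5 = 320/207 ≈ 1.546 in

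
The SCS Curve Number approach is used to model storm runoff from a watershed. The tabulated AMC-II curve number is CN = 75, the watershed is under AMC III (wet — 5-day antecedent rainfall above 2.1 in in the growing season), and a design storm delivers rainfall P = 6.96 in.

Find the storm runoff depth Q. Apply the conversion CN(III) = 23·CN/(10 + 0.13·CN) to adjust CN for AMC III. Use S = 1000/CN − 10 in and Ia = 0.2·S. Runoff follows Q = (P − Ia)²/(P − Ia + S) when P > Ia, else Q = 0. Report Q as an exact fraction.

Q = 66194018/12080175 in ≈ 5.480 in

Wet (AMC III): CN(III) = 23·75/(10 + 0.13·75) = 1725/(79/4) = 6900/79 ≈ 87.342
Max retention: S = 1000/(6900/79) − 10 = 100/69 in (≈ 1.449 in)
Ia = 0.2·(100/69) = 20/69 in ≈ 0.290 in
Since P=6.960 > Ia=0.290: effective rainfall P−Ia = 11506/1725 in
Q = (11506/1725)²/((11506/1725) + 100/69) = (132388036/2975625)/(14006/1725) = 66194018/12080175 in ≈ 5.480 in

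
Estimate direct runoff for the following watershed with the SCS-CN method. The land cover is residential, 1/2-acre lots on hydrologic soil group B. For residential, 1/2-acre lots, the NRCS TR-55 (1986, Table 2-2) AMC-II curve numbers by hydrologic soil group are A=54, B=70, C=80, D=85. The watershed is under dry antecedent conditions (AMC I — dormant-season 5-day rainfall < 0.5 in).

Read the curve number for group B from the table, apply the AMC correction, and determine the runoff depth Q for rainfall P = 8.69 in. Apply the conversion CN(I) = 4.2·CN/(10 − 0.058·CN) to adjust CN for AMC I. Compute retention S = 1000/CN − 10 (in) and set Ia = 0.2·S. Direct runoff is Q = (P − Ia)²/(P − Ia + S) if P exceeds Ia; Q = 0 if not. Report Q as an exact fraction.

NRCS table: residential, 1/2-acre lots, soil group B → CN(II) = 70
Dry (AMC I): CN(I) = 4.2·70/(10 − 0.058·70) = 294/(297/50) = 4900/99 ≈ 49.495
Max retention: S = 1000/(4900/99) − 10 = 500/49 in (≈ 10.204 in)
Initial abstraction Ia = S/5 = (500/49)/5 = 100/49 ≈ 2.041 in
Excess rainfall: 8.690 − 2.041 = 6.649 in; P > Ia so Q > 0
Runoff Q = (P−Ia)²/(P−Ia+S) = (6.649)²/(6.649+10.204) = 1061521561/404646900 ≈ 2.623 in

Q = 1061521561/404646900 in ≈ 2.623 in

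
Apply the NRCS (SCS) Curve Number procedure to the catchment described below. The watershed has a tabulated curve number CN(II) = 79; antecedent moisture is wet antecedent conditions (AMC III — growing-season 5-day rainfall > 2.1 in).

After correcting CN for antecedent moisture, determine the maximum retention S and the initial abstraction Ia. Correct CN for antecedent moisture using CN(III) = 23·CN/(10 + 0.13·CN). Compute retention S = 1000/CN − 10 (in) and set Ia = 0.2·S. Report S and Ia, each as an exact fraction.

Wet (AMC III): CN(III) = 23·79/(10 + 0.13·79) = 1817/(2027/100) = 181700/2027 ≈ 89.640
Max retention: S = 1000/(181700/2027) − 10 = 2100/1817 in (≈ 1.156 in)
Initial abstraction Ia = S/5 = (2100/1817)/5 = 420/1817 ≈ 0.231 in

S = 2100/1817 in ≈ 1.156 in; Ia = 420/1817 in ≈ 0.231 in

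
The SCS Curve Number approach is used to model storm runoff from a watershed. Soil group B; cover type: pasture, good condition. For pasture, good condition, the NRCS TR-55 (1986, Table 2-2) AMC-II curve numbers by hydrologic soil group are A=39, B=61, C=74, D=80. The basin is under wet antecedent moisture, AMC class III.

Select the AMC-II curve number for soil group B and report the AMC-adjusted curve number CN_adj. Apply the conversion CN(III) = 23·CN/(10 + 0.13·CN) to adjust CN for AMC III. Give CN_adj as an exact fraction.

CN_adj = 140300/1793 ≈ 78.249

NRCS table: pasture, good condition, soil group B → CN(II) = 61
CN(III) from CN(II)=61: (23·61)/(10 + 0.13·61) = 140300/1793 ≈ 78.249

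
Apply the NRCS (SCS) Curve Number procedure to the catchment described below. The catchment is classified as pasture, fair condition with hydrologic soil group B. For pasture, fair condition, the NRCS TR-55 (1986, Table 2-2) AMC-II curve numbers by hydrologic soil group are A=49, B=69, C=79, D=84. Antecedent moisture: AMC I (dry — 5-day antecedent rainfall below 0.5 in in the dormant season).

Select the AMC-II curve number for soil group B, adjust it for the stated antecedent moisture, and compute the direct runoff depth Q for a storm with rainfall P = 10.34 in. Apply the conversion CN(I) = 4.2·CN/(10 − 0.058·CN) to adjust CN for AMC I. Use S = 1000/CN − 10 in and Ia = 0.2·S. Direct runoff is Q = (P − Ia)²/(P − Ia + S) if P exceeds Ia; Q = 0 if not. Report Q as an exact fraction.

Q = 352994021689/99193685850 in ≈ 3.559 in

NRCS table: pasture, fair condition, soil group B → CN(II) = 69
Dry (AMC I): CN(I) = 4.2·69/(10 − 0.058·69) = (1449/5)/(2999/500) = 144900/2999 ≈ 48.316
S = 1000/(144900/2999) − 10 = 15500/1449 in ≈ 10.697 in
Ia = 0.2S: 0.2·10.697 = 2.139 in (exactly 3100/1449)
Excess rainfall: 10.340 − 2.139 = 8.201 in; P > Ia so Q > 0
Q = (594133/72450)²/((594133/72450) + 15500/1449) = (352994021689/5249002500)/(1369133/72450) = 352994021689/99193685850 in ≈ 3.559 in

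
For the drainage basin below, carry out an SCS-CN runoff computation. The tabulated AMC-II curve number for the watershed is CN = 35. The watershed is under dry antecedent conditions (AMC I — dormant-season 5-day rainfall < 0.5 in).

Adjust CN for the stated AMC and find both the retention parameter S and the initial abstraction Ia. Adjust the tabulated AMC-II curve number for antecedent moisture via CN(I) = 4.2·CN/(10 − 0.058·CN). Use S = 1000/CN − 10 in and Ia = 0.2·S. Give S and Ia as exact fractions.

Dry (AMC I): CN(I) = 4.2·35/(10 − 0.058·35) = 147/(797/100) = 14700/797 ≈ 18.444
Max retention: S = 1000/(14700/797) − 10 = 6500/147 in (≈ 44.218 in)
Ia = 0.2S: 0.2·44.218 = 8.844 in (exactly 1300/147)

S = 6500/147 in ≈ 44.218 in; Ia = 1300/147 in ≈ 8.844 in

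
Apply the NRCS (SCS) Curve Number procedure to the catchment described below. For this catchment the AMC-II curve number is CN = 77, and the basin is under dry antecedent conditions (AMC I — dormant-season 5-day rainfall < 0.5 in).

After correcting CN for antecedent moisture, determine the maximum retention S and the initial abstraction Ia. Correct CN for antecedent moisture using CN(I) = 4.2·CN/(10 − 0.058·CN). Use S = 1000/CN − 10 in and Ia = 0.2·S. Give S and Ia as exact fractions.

Dry (AMC I): CN(I) = 4.2·77/(10 − 0.058·77) = (1617/5)/(2767/500) = 161700/2767 ≈ 58.439
Max retention: S = 1000/(161700/2767) − 10 = 11500/1617 in (≈ 7.112 in)
Initial abstraction Ia = S/5 = (11500/1617)/5 = 2300/1617 ≈ 1.422 in

S = 11500/1617 in ≈ 7.112 in; Ia = 2300/1617 in ≈ 1.422 in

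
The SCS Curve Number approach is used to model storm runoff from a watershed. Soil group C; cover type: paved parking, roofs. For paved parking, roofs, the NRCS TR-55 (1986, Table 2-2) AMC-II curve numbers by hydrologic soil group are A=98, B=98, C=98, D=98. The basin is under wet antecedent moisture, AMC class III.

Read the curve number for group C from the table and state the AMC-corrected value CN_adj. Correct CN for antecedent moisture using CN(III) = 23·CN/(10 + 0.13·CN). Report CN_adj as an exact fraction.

CN_adj = 112700/1137 ≈ 99.120

NRCS table: paved parking, roofs, soil group C → CN(II) = 98
Adjust CN=98 to AMC III: 23·98/(10 + 0.13·98) → 2254 ÷ (1137/50) = 112700/1137 ≈ 99.120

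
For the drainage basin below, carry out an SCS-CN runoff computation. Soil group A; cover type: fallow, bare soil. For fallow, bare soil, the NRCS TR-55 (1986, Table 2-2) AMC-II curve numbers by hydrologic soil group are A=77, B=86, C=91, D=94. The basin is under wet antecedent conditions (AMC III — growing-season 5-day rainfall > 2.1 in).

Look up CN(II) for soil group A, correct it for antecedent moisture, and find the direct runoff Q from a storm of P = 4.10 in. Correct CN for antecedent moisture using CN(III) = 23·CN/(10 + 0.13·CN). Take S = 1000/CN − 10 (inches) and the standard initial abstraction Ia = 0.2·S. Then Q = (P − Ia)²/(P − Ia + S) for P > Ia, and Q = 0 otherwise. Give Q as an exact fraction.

NRCS table: fallow, bare soil, soil group A → CN(II) = 77
CN(III) from CN(II)=77: (23·77)/(10 + 0.13·77) = 7700/87 ≈ 88.506
Max retention: S = 1000/(7700/87) − 10 = 100/77 in (≈ 1.299 in)
Initial abstraction Ia = S/5 = (100/77)/5 = 20/77 ≈ 0.260 in
Since P=4.100 > Ia=0.260: effective rainfall P−Ia = 2957/770 in
Runoff Q = (P−Ia)²/(P−Ia+S) = (3.840)²/(3.840+1.299) = 8743849/3046890 ≈ 2.870 in

Q = 8743849/3046890 in ≈ 2.870 in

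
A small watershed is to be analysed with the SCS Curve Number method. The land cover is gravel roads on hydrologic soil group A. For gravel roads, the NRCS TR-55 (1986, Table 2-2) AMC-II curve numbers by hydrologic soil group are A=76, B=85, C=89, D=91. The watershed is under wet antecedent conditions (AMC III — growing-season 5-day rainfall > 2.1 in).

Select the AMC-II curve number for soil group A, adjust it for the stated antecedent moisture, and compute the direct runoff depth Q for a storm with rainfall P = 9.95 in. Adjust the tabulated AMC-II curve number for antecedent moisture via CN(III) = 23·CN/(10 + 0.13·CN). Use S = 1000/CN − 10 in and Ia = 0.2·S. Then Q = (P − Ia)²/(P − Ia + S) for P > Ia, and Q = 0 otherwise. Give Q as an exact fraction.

NRCS table: gravel roads, soil group A → CN(II) = 76
Adjust CN=76 to AMC III: 23·76/(10 + 0.13·76) → 1748 ÷ (497/25) = 43700/497 ≈ 87.928
Retention S: 1000/CN − 10 with CN=87.928 → S = 600/437 ≈ 1.373 in
Ia = 0.2S: 0.2·1.373 = 0.275 in (exactly 120/437)
P − Ia = 9.950 − 0.275 = 84563/8740 ≈ 9.675 in (> 0, runoff occurs)
Q: (84563/8740)² ÷ (96563/8740) = 7150900969/843960620 in (≈ 8.473 in)

Q = 7150900969/843960620 in ≈ 8.473 in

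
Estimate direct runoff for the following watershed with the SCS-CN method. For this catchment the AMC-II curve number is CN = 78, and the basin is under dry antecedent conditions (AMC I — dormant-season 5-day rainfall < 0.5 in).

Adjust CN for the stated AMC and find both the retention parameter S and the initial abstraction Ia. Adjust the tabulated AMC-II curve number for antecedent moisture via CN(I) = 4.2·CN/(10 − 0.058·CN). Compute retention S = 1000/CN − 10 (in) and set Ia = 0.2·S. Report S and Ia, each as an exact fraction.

S = 5500/819 in ≈ 6.716 in; Ia = 1100/819 in ≈ 1.343 in

Adjust CN=78 to AMC I: 4.2·78/(10 − 0.058·78) → (1638/5) ÷ (1369/250) = 81900/1369 ≈ 59.825
S = 1000/(81900/1369) − 10 = 5500/819 in ≈ 6.716 in
Ia = 0.2S: 0.2·6.716 = 1.343 in (exactly 1100/819)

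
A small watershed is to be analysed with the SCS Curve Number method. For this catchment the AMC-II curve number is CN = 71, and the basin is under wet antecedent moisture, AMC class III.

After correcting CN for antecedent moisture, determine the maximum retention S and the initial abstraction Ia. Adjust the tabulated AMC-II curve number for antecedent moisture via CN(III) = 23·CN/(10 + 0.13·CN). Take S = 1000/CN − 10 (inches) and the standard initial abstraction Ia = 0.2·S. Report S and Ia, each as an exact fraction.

Adjust CN=71 to AMC III: 23·71/(10 + 0.13·71) → 1633 ÷ (1923/100) = 163300/1923 ≈ 84.919
Retention S: 1000/CN − 10 with CN=84.919 → S = 2900/1633 ≈ 1.776 in
Ia = 0.2S: 0.2·1.776 = 0.355 in (exactly 580/1633)

S = 2900/1633 in ≈ 1.776 in; Ia = 580/1633 in ≈ 0.355 in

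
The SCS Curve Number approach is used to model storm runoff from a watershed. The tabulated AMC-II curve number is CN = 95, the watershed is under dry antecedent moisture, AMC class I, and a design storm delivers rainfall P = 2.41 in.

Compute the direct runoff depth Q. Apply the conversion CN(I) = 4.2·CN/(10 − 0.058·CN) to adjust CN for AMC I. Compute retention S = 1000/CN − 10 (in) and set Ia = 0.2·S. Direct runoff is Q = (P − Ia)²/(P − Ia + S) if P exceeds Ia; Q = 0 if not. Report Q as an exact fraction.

Q = 7423373281/5432744100 in ≈ 1.366 in

Dry (AMC I): CN(I) = 4.2·95/(10 − 0.058·95) = 399/(449/100) = 39900/449 ≈ 88.864
Retention S: 1000/CN − 10 with CN=88.864 → S = 500/399 ≈ 1.253 in
Ia = 0.2S: 0.2·1.253 = 0.251 in (exactly 100/399)
Since P=2.410 > Ia=0.251: effective rainfall P−Ia = 86159/39900 in
Runoff Q = (P−Ia)²/(P−Ia+S) = (2.159)²/(2.159+1.253) = 7423373281/5432744100 ≈ 1.366 in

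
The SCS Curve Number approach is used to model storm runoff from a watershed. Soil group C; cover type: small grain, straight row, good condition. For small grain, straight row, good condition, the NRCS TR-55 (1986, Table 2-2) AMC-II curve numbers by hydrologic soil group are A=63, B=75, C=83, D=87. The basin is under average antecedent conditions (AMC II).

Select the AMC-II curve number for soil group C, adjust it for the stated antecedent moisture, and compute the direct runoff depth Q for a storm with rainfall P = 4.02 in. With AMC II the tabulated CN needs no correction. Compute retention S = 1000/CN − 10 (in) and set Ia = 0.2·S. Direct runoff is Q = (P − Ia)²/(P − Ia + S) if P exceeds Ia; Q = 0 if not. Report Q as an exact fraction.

Q = 224490289/97454450 in ≈ 2.304 in

NRCS table: small grain, straight row, good condition, soil group C → CN(II) = 83
CN(II) = 83; AMC II needs no correction.
Max retention: S = 1000/83 − 10 = 170/83 in (≈ 2.048 in)
Ia = 0.2·(170/83) = 34/83 in ≈ 0.410 in
Since P=4.020 > Ia=0.410: effective rainfall P−Ia = 14983/4150 in
Q: (14983/4150)² ÷ (23483/4150) = 224490289/97454450 in (≈ 2.304 in)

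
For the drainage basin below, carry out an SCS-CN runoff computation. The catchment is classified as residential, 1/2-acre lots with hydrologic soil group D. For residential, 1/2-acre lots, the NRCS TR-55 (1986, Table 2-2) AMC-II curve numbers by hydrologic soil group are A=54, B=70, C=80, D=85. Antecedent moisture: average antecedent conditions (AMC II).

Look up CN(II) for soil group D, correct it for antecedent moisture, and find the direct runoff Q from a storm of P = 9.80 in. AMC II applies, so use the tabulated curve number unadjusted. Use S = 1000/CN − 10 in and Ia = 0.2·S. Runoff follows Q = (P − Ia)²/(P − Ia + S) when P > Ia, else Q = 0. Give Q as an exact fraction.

Q = 644809/81005 in ≈ 7.960 in

NRCS table: residential, 1/2-acre lots, soil group D → CN(II) = 85
Average conditions: CN = 85 (no AMC adjustment).
Retention S: 1000/CN − 10 with CN=85.000 → S = 30/17 ≈ 1.765 in
Ia = 0.2S: 0.2·1.765 = 0.353 in (exactly 6/17)
Since P=9.800 > Ia=0.353: effective rainfall P−Ia = 803/85 in
Runoff Q = (P−Ia)²/(P−Ia+S) = (9.447)²/(9.447+1.765) = 644809/81005 ≈ 7.960 in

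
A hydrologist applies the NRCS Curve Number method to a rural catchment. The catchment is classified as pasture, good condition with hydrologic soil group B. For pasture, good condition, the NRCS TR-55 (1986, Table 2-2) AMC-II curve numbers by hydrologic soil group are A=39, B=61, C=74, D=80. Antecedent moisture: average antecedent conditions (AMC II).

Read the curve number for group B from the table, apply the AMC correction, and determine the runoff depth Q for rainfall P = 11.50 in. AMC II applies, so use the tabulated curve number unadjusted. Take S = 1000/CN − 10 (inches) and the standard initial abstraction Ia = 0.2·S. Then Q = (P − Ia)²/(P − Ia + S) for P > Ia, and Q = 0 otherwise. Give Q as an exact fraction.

Q = 1555009/247294 in ≈ 6.288 in

NRCS table: pasture, good condition, soil group B → CN(II) = 61
AMC II — tabulated CN = 61 applies directly.
S = 1000/61 − 10 = 390/61 in ≈ 6.393 in
Ia = 0.2S: 0.2·6.393 = 1.279 in (exactly 78/61)
Excess rainfall: 11.500 − 1.279 = 10.221 in; P > Ia so Q > 0
Q = (1247/122)²/((1247/122) + 390/61) = (1555009/14884)/(2027/122) = 1555009/247294 in ≈ 6.288 in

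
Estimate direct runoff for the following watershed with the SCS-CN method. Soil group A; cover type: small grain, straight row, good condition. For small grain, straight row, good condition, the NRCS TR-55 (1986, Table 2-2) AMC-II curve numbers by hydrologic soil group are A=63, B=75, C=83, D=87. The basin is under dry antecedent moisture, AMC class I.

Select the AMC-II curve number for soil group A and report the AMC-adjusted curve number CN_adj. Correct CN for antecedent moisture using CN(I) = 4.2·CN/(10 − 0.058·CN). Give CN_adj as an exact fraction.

NRCS table: small grain, straight row, good condition, soil group A → CN(II) = 63
Adjust CN=63 to AMC I: 4.2·63/(10 − 0.058·63) → (1323/5) ÷ (3173/500) = 132300/3173 ≈ 41.696

CN_adj = 132300/3173 ≈ 41.696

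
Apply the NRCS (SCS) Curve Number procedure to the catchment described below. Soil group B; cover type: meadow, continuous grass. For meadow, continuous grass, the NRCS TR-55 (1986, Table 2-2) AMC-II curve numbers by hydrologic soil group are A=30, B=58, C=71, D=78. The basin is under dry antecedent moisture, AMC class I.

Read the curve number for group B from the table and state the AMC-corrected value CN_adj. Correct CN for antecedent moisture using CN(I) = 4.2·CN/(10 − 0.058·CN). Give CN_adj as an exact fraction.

NRCS table: meadow, continuous grass, soil group B → CN(II) = 58
CN(I) from CN(II)=58: (4.2·58)/(10 − 0.058·58) = 2900/79 ≈ 36.709

CN_adj = 2900/79 ≈ 36.709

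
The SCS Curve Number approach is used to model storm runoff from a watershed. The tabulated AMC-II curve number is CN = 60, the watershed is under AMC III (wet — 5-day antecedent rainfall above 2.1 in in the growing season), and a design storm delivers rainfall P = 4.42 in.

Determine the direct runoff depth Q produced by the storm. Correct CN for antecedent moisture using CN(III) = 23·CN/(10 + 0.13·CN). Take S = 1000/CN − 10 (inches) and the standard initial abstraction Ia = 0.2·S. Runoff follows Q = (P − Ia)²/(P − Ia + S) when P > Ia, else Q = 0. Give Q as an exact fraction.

Q = 175536001/80209050 in ≈ 2.188 in

Wet (AMC III): CN(III) = 23·60/(10 + 0.13·60) = 1380/(89/5) = 6900/89 ≈ 77.528
Max retention: S = 1000/(6900/89) − 10 = 200/69 in (≈ 2.899 in)
Initial abstraction Ia = S/5 = (200/69)/5 = 40/69 ≈ 0.580 in
P − Ia = 4.420 − 0.580 = 13249/3450 ≈ 3.840 in (> 0, runoff occurs)
Runoff Q = (P−Ia)²/(P−Ia+S) = (3.840)²/(3.840+2.899) = 175536001/80209050 ≈ 2.188 in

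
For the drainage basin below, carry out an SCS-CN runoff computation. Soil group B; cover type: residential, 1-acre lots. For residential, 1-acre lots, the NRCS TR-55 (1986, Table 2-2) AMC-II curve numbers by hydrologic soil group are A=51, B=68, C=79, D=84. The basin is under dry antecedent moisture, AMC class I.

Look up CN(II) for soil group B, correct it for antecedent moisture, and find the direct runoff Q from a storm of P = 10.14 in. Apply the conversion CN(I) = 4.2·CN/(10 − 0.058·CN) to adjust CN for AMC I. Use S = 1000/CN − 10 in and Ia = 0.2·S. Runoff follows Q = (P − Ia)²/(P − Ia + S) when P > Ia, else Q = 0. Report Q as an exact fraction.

Q = 19880718001/6086832150 in ≈ 3.266 in

NRCS table: residential, 1-acre lots, soil group B → CN(II) = 68
Adjust CN=68 to AMC I: 4.2·68/(10 − 0.058·68) → (1428/5) ÷ (757/125) = 35700/757 ≈ 47.160
Retention S: 1000/CN − 10 with CN=47.160 → S = 4000/357 ≈ 11.204 in
Initial abstraction Ia = S/5 = (4000/357)/5 = 800/357 ≈ 2.241 in
P − Ia = 10.140 − 2.241 = 140999/17850 ≈ 7.899 in (> 0, runoff occurs)
Q = (140999/17850)²/((140999/17850) + 4000/357) = (19880718001/318622500)/(340999/17850) = 19880718001/6086832150 in ≈ 3.266 in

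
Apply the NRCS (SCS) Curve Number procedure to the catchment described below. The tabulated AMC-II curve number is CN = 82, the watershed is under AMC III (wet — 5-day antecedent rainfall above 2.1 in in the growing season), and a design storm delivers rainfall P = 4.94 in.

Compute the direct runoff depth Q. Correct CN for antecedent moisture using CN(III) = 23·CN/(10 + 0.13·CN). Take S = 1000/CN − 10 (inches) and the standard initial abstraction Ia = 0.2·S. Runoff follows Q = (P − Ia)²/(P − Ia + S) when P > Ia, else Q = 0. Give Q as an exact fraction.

Q = 50140614241/12679625150 in ≈ 3.954 in

CN(III) from CN(II)=82: (23·82)/(10 + 0.13·82) = 94300/1033 ≈ 91.288
Max retention: S = 1000/(94300/1033) − 10 = 900/943 in (≈ 0.954 in)
Ia = 0.2·(900/943) = 180/943 in ≈ 0.191 in
Since P=4.940 > Ia=0.191: effective rainfall P−Ia = 223921/47150 in
Q: (223921/47150)² ÷ (268921/47150) = 50140614241/12679625150 in (≈ 3.954 in)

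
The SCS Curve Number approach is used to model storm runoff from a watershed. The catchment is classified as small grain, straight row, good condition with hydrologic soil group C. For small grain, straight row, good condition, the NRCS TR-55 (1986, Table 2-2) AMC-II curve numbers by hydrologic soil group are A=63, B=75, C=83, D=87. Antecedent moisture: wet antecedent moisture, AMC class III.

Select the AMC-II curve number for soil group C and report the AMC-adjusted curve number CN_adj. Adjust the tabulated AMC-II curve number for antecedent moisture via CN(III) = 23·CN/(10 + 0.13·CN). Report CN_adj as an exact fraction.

CN_adj = 190900/2079 ≈ 91.823

NRCS table: small grain, straight row, good condition, soil group C → CN(II) = 83
CN(III) from CN(II)=83: (23·83)/(10 + 0.13·83) = 190900/2079 ≈ 91.823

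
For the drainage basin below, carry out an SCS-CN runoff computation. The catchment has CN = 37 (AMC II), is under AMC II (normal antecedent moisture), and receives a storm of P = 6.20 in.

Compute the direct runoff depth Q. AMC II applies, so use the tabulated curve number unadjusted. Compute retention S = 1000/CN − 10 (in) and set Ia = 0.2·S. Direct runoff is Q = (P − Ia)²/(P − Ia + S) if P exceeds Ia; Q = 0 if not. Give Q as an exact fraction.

Average conditions: CN = 37 (no AMC adjustment).
Retention S: 1000/CN − 10 with CN=37.000 → S = 630/37 ≈ 17.027 in
Ia = 0.2·(630/37) = 126/37 in ≈ 3.405 in
Excess rainfall: 6.200 − 3.405 = 2.795 in; P > Ia so Q > 0
Runoff Q = (P−Ia)²/(P−Ia+S) = (2.795)²/(2.795+17.027) = 267289/678395 ≈ 0.394 in

Q = 267289/678395 in ≈ 0.394 in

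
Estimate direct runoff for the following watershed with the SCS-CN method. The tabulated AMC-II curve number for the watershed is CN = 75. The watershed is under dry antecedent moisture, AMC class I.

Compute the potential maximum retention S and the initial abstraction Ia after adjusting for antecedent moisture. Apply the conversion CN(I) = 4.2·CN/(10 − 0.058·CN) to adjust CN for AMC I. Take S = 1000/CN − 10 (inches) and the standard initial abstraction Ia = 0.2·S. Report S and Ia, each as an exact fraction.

Dry (AMC I): CN(I) = 4.2·75/(10 − 0.058·75) = 315/(113/20) = 6300/113 ≈ 55.752
S = 1000/(6300/113) − 10 = 500/63 in ≈ 7.937 in
Ia = 0.2·(500/63) = 100/63 in ≈ 1.587 in

S = 500/63 in ≈ 7.937 in; Ia = 100/63 in ≈ 1.587 in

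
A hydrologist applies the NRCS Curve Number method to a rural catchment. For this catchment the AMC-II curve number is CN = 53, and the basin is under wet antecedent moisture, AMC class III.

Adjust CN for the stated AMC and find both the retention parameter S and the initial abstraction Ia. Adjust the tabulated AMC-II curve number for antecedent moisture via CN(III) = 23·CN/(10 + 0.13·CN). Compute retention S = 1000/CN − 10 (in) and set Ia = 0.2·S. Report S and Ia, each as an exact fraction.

CN(III) from CN(II)=53: (23·53)/(10 + 0.13·53) = 121900/1689 ≈ 72.173
S = 1000/(121900/1689) − 10 = 4700/1219 in ≈ 3.856 in
Ia = 0.2S: 0.2·3.856 = 0.771 in (exactly 940/1219)

S = 4700/1219 in ≈ 3.856 in; Ia = 940/1219 in ≈ 0.771 in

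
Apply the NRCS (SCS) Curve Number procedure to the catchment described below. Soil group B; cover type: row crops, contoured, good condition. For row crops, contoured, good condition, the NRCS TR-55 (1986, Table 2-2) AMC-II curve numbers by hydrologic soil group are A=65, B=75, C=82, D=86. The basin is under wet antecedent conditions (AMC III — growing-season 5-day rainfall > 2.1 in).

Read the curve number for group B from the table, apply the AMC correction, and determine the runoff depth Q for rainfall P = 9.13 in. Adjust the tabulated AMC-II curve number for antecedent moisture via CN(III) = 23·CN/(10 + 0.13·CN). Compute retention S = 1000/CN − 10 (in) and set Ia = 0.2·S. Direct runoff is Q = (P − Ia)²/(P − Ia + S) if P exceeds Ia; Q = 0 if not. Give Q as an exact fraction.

Q = 3720634009/489879300 in ≈ 7.595 in

NRCS table: row crops, contoured, good condition, soil group B → CN(II) = 75
CN(III) from CN(II)=75: (23·75)/(10 + 0.13·75) = 6900/79 ≈ 87.342
Max retention: S = 1000/(6900/79) − 10 = 100/69 in (≈ 1.449 in)
Ia = 0.2S: 0.2·1.449 = 0.290 in (exactly 20/69)
P − Ia = 9.130 − 0.290 = 60997/6900 ≈ 8.840 in (> 0, runoff occurs)
Q = (60997/6900)²/((60997/6900) + 100/69) = (3720634009/47610000)/(70997/6900) = 3720634009/489879300 in ≈ 7.595 in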